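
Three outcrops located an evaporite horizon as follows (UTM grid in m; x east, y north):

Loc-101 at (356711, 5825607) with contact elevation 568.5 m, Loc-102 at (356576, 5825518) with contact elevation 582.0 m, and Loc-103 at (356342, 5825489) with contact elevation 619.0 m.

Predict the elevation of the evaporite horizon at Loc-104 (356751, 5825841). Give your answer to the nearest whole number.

Two edge vectors: Loc-101→Loc-102 = (-135, -89, 13.5), Loc-101→Loc-103 = (-369, -118, 50.5).
Normal n = (Loc-101→Loc-102) × (Loc-101→Loc-103) = (-2901.5, 1836, -16911).
So ∂z/∂x = −n_x/n_z = −0.17157471 and ∂z/∂y = −n_y/n_z = 0.10856839.
Intercept c from Loc-101: 568.5 + 61202.59 − 632476.76 = −570705.67.
At (356751, 5825841): z = −61209.5 + 632502.2 − 570705.67 = 587.0 m.

587 m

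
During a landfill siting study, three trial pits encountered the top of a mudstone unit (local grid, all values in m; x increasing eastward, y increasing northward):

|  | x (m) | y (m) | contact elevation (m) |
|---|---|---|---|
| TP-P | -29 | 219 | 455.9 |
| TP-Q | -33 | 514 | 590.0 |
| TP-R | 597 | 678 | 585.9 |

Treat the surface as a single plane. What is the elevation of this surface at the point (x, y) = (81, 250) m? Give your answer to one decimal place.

Let the plane be z = a·x + b·y + c.
TP-Q−TP-P: −4a + 295b = 134.1;  TP-R−TP-P: 626a + 459b = 130.
Solving gives a = −0.12440, b = 0.45289.
Then c = 455.9 − a·-29 − b·219 = 353.11.
At (81, 250): z = −10.1 + 113.2 + 353.11 = 456.3 m.

456.3 m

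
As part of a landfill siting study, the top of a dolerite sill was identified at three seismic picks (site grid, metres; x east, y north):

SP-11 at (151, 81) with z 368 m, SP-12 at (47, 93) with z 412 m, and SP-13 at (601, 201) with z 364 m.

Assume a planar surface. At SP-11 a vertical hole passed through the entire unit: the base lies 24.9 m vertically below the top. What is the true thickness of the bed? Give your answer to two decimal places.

16.55 m

Let the plane be z = a·x + b·y + c.
SP-12−SP-11: −104a + 12b = 44;  SP-13−SP-11: 450a + 120b = −4.
Solving gives a = −0.29799, b = 1.08412.
|∇z| = √(a²+b²) = 1.12432, so dip δ = arctan(1.12432) = 48.35°.
True thickness = vertical thickness × cos δ = 24.9 × cos 48.35° = 16.55 m.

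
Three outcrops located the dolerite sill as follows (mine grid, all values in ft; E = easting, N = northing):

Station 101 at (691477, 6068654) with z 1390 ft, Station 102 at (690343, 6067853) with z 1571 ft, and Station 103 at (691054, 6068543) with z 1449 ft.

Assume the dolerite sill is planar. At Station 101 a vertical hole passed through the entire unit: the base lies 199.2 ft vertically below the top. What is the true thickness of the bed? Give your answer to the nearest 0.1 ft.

197.4 ft

Let the plane be z = a·E + b·N + c.
Station 102−Station 101: −1134a − 801b = 181;  Station 103−Station 101: −423a − 111b = 59.
Solving gives a = −0.12758, b = −0.04535.
|∇z| = √(a²+b²) = 0.13540, so dip δ = arctan(0.13540) = 7.71°.
True thickness = vertical thickness × cos δ = 199.2 × cos 7.71° = 197.4 ft.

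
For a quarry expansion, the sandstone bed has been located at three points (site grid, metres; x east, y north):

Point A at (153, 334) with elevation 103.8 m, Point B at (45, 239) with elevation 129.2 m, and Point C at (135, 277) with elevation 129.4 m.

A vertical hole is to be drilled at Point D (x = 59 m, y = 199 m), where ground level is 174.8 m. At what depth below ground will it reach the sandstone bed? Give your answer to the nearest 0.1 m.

Two edge vectors: Point A→Point B = (-108, -95, 25.4), Point A→Point C = (-18, -57, 25.6).
Normal n = (Point A→Point B) × (Point A→Point C) = (-984.2, 2307.6, 4446).
So ∂z/∂x = −n_x/n_z = 0.22137 and ∂z/∂y = −n_y/n_z = −0.51903.
Intercept c from Point A: 103.8 − 33.87 + 173.36 = 243.29.
At (59, 199): z_contact = 13.06 − 103.29 + 243.29 = 153.06 m.
Depth below ground = 174.8 − 153.06 = 21.7 m.

21.7 m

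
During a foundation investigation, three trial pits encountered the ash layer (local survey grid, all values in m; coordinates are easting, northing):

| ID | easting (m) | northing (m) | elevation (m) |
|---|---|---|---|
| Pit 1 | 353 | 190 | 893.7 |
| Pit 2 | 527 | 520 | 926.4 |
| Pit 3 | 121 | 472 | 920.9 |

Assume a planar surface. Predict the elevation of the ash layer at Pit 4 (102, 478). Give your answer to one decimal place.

Two edge vectors: Pit 1→Pit 2 = (174, 330, 32.7), Pit 1→Pit 3 = (-232, 282, 27.2).
Normal n = (Pit 1→Pit 2) × (Pit 1→Pit 3) = (-245.4, -12319.2, 125628).
So ∂z/∂easting = −n_x/n_z = 0.00195 and ∂z/∂northing = −n_y/n_z = 0.09806.
Intercept c from Pit 1: 893.7 − 0.69 − 18.63 = 874.38.
At (102, 478): z = 0.2 + 46.9 + 874.38 = 921.5 m.

921.5 m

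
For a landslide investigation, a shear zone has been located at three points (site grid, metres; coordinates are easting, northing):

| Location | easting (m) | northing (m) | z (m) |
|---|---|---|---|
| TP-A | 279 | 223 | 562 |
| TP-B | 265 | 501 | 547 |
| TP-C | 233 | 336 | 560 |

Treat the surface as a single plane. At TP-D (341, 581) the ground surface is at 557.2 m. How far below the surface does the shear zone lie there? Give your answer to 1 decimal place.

22.7 m

Let the plane be z = a·easting + b·northing + c.
TP-B−TP-A: −14a + 278b = −15;  TP-C−TP-A: −46a + 113b = −2.
Solving gives a = −0.10164, b = −0.05908.
Then c = 562 − a·279 − b·223 = 603.53.
At (341, 581): z_contact = −34.66 − 34.32 + 603.53 = 534.55 m.
Depth below ground = 557.2 − 534.55 = 22.7 m.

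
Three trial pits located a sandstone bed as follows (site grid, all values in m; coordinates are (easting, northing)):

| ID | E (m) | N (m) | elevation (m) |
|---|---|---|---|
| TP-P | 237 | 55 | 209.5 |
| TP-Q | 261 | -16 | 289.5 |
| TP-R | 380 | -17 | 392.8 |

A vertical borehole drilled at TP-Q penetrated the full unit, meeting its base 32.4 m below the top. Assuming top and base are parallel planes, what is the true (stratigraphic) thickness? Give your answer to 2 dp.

Two edge vectors: TP-P→TP-Q = (24, -71, 80), TP-P→TP-R = (143, -72, 183.3).
Normal n = (TP-P→TP-Q) × (TP-P→TP-R) = (-7254.3, 7040.8, 8425).
So ∂z/∂E = −n_x/n_z = 0.86104 and ∂z/∂N = −n_y/n_z = −0.83570.
|∇z| = √(a²+b²) = 1.19992, so dip δ = arctan(1.19992) = 50.19°.
True thickness = vertical thickness × cos δ = 32.4 × cos 50.19° = 20.74 m.

20.74 m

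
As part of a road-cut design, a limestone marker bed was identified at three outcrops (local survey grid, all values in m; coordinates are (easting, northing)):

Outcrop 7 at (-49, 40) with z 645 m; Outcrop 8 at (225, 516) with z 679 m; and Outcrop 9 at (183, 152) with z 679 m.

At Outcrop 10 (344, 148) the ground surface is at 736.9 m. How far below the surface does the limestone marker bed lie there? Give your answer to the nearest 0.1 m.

32.8 m

Two edge vectors: Outcrop 7→Outcrop 8 = (274, 476, 34), Outcrop 7→Outcrop 9 = (232, 112, 34).
Normal n = (Outcrop 7→Outcrop 8) × (Outcrop 7→Outcrop 9) = (12376, -1428, -79744).
So ∂z/∂E = −n_x/n_z = 0.15520 and ∂z/∂N = −n_y/n_z = −0.01791.
Intercept c from Outcrop 7: 645 + 7.60 + 0.72 = 653.32.
At (344, 148): z_contact = 53.39 − 2.65 + 653.32 = 704.06 m.
Depth below ground = 736.9 − 704.06 = 32.8 m.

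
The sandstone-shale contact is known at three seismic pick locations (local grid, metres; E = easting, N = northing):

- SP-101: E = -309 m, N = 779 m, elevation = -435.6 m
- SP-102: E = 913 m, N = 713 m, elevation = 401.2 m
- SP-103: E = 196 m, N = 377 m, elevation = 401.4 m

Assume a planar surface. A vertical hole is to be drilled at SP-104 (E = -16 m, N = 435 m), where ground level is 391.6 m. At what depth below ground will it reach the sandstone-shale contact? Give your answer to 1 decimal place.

Let the plane be z = a·E + b·N + c.
SP-102−SP-101: 1222a − 66b = 836.8;  SP-103−SP-101: 505a − 402b = 837.
Solving gives a = 0.61398, b = −1.31079.
Then c = -435.6 − a·-309 − b·779 = 775.23.
At (-16, 435): z_contact = −9.82 − 570.19 + 775.23 = 195.21 m.
Depth below ground = 391.6 − 195.21 = 196.4 m.

196.4 m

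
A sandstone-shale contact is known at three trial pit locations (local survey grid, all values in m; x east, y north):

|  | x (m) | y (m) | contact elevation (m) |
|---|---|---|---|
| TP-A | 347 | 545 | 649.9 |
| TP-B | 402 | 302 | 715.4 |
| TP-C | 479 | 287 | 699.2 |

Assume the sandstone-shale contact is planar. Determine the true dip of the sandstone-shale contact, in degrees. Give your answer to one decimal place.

Two edge vectors: TP-A→TP-B = (55, -243, 65.5), TP-A→TP-C = (132, -258, 49.3).
Normal n = (TP-A→TP-B) × (TP-A→TP-C) = (4919.1, 5934.5, 17886).
So ∂z/∂x = −n_x/n_z = −0.27503 and ∂z/∂y = −n_y/n_z = −0.33180.
Gradient magnitude |∇z| = √(a² + b²) = √(0.07564 + 0.11009) = 0.43096.
True dip = arctan(0.43096) = 23.3°, dipping toward NE (azimuth ≈ 040°).

23.3°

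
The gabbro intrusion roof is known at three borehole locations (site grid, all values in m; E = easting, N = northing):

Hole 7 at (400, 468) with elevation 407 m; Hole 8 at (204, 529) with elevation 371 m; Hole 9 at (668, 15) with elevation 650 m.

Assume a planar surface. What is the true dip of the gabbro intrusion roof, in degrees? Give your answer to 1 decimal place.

27.7°

Let the plane be z = a·E + b·N + c.
Hole 8−Hole 7: −196a + 61b = −36;  Hole 9−Hole 7: 268a − 453b = 243.
Solving gives a = 0.02050, b = −0.52430.
Gradient magnitude |∇z| = √(a² + b²) = √(0.00042 + 0.27489) = 0.52470.
True dip = arctan(0.52470) = 27.7°, dipping toward N (azimuth ≈ 358°).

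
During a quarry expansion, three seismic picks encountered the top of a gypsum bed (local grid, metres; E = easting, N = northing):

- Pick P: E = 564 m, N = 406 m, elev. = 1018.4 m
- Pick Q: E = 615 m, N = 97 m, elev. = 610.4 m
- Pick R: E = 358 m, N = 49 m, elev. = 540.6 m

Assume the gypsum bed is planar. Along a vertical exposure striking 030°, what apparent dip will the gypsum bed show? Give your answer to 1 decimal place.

Two edge vectors: Pick P→Pick Q = (51, -309, -408), Pick P→Pick R = (-206, -357, -477.8).
Normal n = (Pick P→Pick Q) × (Pick P→Pick R) = (1984.2, 108415.8, -81861).
So ∂z/∂E = −n_x/n_z = 0.02424 and ∂z/∂N = −n_y/n_z = 1.32439.
Unit vector along 030° is (sin 30°, cos 30°) = (0.5000, 0.8660).
Slope in that direction = a·(0.5000) + b·(0.8660) = 1.15907.
Apparent dip = arctan|1.15907| = 49.2° (true dip is 52.9°, so apparent ≤ true as expected).

49.2°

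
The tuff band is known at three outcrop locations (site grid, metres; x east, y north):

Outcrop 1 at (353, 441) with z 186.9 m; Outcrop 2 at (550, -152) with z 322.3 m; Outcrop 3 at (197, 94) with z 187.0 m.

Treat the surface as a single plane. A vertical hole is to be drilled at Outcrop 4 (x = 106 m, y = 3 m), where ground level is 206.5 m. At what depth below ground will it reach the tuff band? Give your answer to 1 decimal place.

Two edge vectors: Outcrop 1→Outcrop 2 = (197, -593, 135.4), Outcrop 1→Outcrop 3 = (-156, -347, 0.1).
Normal n = (Outcrop 1→Outcrop 2) × (Outcrop 1→Outcrop 3) = (46924.5, -21142.1, -160867).
So ∂z/∂x = −n_x/n_z = 0.29170 and ∂z/∂y = −n_y/n_z = −0.13143.
Intercept c from Outcrop 1: 186.9 − 102.97 + 57.96 = 141.89.
At (106, 3): z_contact = 30.92 − 0.39 + 141.89 = 172.42 m.
Depth below ground = 206.5 − 172.42 = 34.1 m.

34.1 m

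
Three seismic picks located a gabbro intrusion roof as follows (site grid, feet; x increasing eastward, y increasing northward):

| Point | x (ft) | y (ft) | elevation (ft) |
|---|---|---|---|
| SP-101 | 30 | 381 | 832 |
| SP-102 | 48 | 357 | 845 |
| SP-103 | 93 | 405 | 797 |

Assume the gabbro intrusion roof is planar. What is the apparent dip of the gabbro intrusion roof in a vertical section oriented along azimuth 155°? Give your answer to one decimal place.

Two edge vectors: SP-101→SP-102 = (18, -24, 13), SP-101→SP-103 = (63, 24, -35).
Normal n = (SP-101→SP-102) × (SP-101→SP-103) = (528, 1449, 1944).
So ∂z/∂x = −n_x/n_z = −0.27160 and ∂z/∂y = −n_y/n_z = −0.74537.
Unit vector along 155° is (sin 155°, cos 155°) = (0.4226, -0.9063).
Slope in that direction = a·(0.4226) + b·(-0.9063) = 0.56075.
Apparent dip = arctan|0.56075| = 29.3° (true dip is 38.4°, so apparent ≤ true as expected).

29.3°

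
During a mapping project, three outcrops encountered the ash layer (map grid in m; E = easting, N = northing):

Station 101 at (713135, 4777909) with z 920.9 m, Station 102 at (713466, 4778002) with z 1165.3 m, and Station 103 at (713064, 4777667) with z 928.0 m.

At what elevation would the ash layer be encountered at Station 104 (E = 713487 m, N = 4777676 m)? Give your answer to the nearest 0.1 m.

1269.8 m

Two edge vectors: Station 101→Station 102 = (331, 93, 244.4), Station 101→Station 103 = (-71, -242, 7.1).
Normal n = (Station 101→Station 102) × (Station 101→Station 103) = (59805.1, -19702.5, -73499).
So ∂z/∂E = −n_x/n_z = 0.813685900 and ∂z/∂N = −n_y/n_z = −0.268064872.
Intercept c from Station 101: 920.9 − 580267.89 + 1280789.56 = 701442.57.
At (713487, 4777676): z = 580554.3 − 1280727.1 + 701442.57 = 1269.8 m.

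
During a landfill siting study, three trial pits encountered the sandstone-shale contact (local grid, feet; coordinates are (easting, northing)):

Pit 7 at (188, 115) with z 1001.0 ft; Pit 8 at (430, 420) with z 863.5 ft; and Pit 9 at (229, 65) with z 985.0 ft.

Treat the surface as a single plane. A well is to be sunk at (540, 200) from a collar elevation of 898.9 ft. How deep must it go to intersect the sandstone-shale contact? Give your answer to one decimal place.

72.2 ft

Let the plane be z = a·E + b·N + c.
Pit 8−Pit 7: 242a + 305b = −137.5;  Pit 9−Pit 7: 41a − 50b = −16.
Solving gives a = −0.47775, b = −0.07175.
Then c = 1001 − a·188 − b·115 = 1099.07.
At (540, 200): z_contact = −257.98 − 14.35 + 1099.07 = 826.73 ft.
Depth below ground = 898.9 − 826.73 = 72.2 ft.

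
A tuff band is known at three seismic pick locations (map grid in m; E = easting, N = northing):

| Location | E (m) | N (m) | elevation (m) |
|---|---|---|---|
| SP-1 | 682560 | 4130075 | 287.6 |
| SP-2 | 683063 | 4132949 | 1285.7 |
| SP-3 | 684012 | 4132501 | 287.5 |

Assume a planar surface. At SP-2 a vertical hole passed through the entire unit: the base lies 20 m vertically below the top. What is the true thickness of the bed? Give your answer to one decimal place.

14.5 m

Two edge vectors: SP-1→SP-2 = (503, 2874, 998.1), SP-1→SP-3 = (1452, 2426, -0.1).
Normal n = (SP-1→SP-2) × (SP-1→SP-3) = (-2421678, 1449291.5, -2952770).
So ∂z/∂E = −n_x/n_z = −0.82014 and ∂z/∂N = −n_y/n_z = 0.49082.
|∇z| = √(a²+b²) = 0.95579, so dip δ = arctan(0.95579) = 43.71°.
True thickness = vertical thickness × cos δ = 20 × cos 43.71° = 14.5 m.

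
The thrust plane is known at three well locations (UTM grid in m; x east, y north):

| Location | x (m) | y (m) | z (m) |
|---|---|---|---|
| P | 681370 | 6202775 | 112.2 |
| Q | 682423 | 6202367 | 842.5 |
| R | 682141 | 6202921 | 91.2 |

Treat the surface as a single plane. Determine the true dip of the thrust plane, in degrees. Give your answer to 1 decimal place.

Let the plane be z = a·x + b·y + c.
Q−P: 1053a − 408b = 730.3;  R−P: 771a + 146b = −21.
Solving gives a = 0.20938, b = −1.24956.
Gradient magnitude |∇z| = √(a² + b²) = √(0.04384 + 1.56139) = 1.26698.
True dip = arctan(1.26698) = 51.7°, dipping toward N (azimuth ≈ 350°).

51.7°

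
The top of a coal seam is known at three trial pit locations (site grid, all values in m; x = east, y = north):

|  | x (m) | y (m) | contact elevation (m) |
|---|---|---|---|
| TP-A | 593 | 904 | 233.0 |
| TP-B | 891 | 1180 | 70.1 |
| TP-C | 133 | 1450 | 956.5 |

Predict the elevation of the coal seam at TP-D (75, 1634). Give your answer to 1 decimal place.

Two edge vectors: TP-A→TP-B = (298, 276, -162.9), TP-A→TP-C = (-460, 546, 723.5).
Normal n = (TP-A→TP-B) × (TP-A→TP-C) = (288629.4, -140669, 289668).
So ∂z/∂x = −n_x/n_z = −0.996415 and ∂z/∂y = −n_y/n_z = 0.485621.
Intercept c from TP-A: 233 + 590.87 − 439.00 = 384.87.
At (75, 1634): z = −74.7 + 793.5 + 384.87 = 1103.6 m.

1103.6 m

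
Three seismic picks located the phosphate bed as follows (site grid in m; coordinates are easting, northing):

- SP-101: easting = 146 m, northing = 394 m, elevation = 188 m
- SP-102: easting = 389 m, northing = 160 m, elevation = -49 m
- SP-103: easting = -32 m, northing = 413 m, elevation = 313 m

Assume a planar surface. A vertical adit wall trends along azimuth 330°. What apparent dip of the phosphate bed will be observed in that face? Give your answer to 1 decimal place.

31.4°

Two edge vectors: SP-101→SP-102 = (243, -234, -237), SP-101→SP-103 = (-178, 19, 125).
Normal n = (SP-101→SP-102) × (SP-101→SP-103) = (-24747, 11811, -37035).
So ∂z/∂easting = −n_x/n_z = −0.66821 and ∂z/∂northing = −n_y/n_z = 0.31891.
Unit vector along 330° is (sin 330°, cos 330°) = (-0.5000, 0.8660).
Slope in that direction = a·(-0.5000) + b·(0.8660) = 0.61029.
Apparent dip = arctan|0.61029| = 31.4° (true dip is 36.5°, so apparent ≤ true as expected).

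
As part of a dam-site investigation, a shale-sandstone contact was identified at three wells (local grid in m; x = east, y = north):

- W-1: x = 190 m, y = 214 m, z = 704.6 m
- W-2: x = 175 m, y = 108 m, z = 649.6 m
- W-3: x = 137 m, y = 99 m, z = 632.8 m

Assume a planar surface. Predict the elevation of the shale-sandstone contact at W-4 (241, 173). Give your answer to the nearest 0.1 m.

702.1 m

Two edge vectors: W-1→W-2 = (-15, -106, -55), W-1→W-3 = (-53, -115, -71.8).
Normal n = (W-1→W-2) × (W-1→W-3) = (1285.8, 1838, -3893).
So ∂z/∂x = −n_x/n_z = 0.33029 and ∂z/∂y = −n_y/n_z = 0.47213.
Intercept c from W-1: 704.6 − 62.75 − 101.04 = 540.81.
At (241, 173): z = 79.6 + 81.7 + 540.81 = 702.1 m.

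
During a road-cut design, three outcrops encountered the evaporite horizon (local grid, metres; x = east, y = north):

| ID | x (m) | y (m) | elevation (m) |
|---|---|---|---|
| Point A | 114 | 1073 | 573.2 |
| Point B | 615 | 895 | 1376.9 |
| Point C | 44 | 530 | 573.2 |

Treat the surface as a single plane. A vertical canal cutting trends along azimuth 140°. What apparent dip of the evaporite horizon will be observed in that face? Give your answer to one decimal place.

48.7°

Let the plane be z = a·x + b·y + c.
Point B−Point A: 501a − 178b = 803.7;  Point C−Point A: −70a − 543b = 0.
Solving gives a = 1.53393, b = −0.19774.
Unit vector along 140° is (sin 140°, cos 140°) = (0.6428, -0.7660).
Slope in that direction = a·(0.6428) + b·(-0.7660) = 1.13748.
Apparent dip = arctan|1.13748| = 48.7° (true dip is 57.1°, so apparent ≤ true as expected).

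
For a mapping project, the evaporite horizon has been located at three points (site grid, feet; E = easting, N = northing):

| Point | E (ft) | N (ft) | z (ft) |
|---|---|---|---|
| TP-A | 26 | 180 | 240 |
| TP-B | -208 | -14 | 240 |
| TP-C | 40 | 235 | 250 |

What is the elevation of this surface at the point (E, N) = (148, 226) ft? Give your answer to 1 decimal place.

Let the plane be z = a·E + b·N + c.
TP-B−TP-A: −234a − 194b = 0;  TP-C−TP-A: 14a + 55b = 10.
Solving gives a = −0.19106, b = 0.23045.
Then c = 240 − a·26 − b·180 = 203.49.
At (148, 226): z = −28.3 + 52.1 + 203.49 = 227.3 ft.

227.3 ft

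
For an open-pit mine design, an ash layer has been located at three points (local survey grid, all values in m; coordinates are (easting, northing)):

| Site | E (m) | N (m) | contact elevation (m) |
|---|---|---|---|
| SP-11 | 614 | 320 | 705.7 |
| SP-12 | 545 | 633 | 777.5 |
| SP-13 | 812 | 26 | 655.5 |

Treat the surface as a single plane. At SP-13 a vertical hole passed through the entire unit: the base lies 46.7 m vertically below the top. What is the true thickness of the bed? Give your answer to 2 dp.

44.87 m

Two edge vectors: SP-11→SP-12 = (-69, 313, 71.8), SP-11→SP-13 = (198, -294, -50.2).
Normal n = (SP-11→SP-12) × (SP-11→SP-13) = (5396.6, 10752.6, -41688).
So ∂z/∂E = −n_x/n_z = 0.12945 and ∂z/∂N = −n_y/n_z = 0.25793.
|∇z| = √(a²+b²) = 0.28859, so dip δ = arctan(0.28859) = 16.10°.
True thickness = vertical thickness × cos δ = 46.7 × cos 16.10° = 44.87 m.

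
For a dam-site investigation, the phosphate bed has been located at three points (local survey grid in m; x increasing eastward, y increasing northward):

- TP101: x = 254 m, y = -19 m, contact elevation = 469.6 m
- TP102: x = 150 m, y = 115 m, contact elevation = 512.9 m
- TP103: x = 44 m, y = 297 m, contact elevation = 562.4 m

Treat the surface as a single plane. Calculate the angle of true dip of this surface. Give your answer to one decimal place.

Two edge vectors: TP101→TP102 = (-104, 134, 43.3), TP101→TP103 = (-210, 316, 92.8).
Normal n = (TP101→TP102) × (TP101→TP103) = (-1247.6, 558.2, -4724).
So ∂z/∂x = −n_x/n_z = −0.26410 and ∂z/∂y = −n_y/n_z = 0.11816.
Gradient magnitude |∇z| = √(a² + b²) = √(0.06975 + 0.01396) = 0.28933.
True dip = arctan(0.28933) = 16.1°, dipping toward ESE (azimuth ≈ 114°).

16.1°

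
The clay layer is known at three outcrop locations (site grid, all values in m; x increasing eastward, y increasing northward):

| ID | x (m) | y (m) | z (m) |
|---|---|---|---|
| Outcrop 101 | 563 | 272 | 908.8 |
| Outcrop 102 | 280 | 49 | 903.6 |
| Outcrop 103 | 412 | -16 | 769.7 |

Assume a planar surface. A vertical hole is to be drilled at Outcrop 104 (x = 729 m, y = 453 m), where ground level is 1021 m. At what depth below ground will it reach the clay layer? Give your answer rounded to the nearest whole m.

69 m

Two edge vectors: Outcrop 101→Outcrop 102 = (-283, -223, -5.2), Outcrop 101→Outcrop 103 = (-151, -288, -139.1).
Normal n = (Outcrop 101→Outcrop 102) × (Outcrop 101→Outcrop 103) = (29521.7, -38580.1, 47831).
So ∂z/∂x = −n_x/n_z = −0.61721 and ∂z/∂y = −n_y/n_z = 0.80659.
Intercept c from Outcrop 101: 908.8 + 347.49 − 219.39 = 1036.90.
At (729, 453): z_contact = −449.9 + 365.4 + 1036.90 = 952.3 m.
Depth below ground = 1021 − 952.3 = 69 m.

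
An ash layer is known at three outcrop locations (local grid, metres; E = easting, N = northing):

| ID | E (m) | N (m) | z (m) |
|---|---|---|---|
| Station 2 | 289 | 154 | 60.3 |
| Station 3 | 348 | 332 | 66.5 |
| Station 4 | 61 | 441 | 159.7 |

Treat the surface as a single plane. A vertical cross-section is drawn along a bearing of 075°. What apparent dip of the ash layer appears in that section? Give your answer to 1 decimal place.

Let the plane be z = a·E + b·N + c.
Station 3−Station 2: 59a + 178b = 6.2;  Station 4−Station 2: −228a + 287b = 99.4.
Solving gives a = −0.27668, b = 0.12654.
Unit vector along 075° is (sin 75°, cos 75°) = (0.9659, 0.2588).
Slope in that direction = a·(0.9659) + b·(0.2588) = −0.23450.
Apparent dip = arctan|0.23450| = 13.2° (true dip is 16.9°, so apparent ≤ true as expected).

13.2°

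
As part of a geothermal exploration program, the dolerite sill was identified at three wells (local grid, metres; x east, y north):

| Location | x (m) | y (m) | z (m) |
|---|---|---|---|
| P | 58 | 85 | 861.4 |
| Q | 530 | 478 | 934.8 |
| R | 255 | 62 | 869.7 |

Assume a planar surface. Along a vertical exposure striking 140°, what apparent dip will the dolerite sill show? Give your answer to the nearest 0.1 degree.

Let the plane be z = a·x + b·y + c.
Q−P: 472a + 393b = 73.4;  R−P: 197a − 23b = 8.3.
Solving gives a = 0.05607, b = 0.11942.
Unit vector along 140° is (sin 140°, cos 140°) = (0.6428, -0.7660).
Slope in that direction = a·(0.6428) + b·(-0.7660) = −0.05544.
Apparent dip = arctan|0.05544| = 3.2° (true dip is 7.5°, so apparent ≤ true as expected).

3.2°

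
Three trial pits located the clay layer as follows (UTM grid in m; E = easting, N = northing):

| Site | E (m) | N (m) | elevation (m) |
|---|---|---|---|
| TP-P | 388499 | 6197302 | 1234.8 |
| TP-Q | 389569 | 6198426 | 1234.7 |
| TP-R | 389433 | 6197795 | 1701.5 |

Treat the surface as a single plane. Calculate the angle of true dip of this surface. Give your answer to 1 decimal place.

54.2°

Let the plane be z = a·E + b·N + c.
TP-Q−TP-P: 1070a + 1124b = −0.1;  TP-R−TP-P: 934a + 493b = 466.7.
Solving gives a = 1.00443, b = −0.95626.
Gradient magnitude |∇z| = √(a² + b²) = √(1.00888 + 0.91444) = 1.38684.
True dip = arctan(1.38684) = 54.2°, dipping toward NW (azimuth ≈ 314°).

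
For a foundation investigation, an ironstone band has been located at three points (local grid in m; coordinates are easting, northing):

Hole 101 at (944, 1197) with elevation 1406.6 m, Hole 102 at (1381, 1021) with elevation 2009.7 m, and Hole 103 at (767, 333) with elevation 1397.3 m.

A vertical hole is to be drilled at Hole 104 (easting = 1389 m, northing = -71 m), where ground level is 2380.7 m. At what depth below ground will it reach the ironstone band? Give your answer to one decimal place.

Two edge vectors: Hole 101→Hole 102 = (437, -176, 603.1), Hole 101→Hole 103 = (-177, -864, -9.3).
Normal n = (Hole 101→Hole 102) × (Hole 101→Hole 103) = (522715.2, -102684.6, -408720).
So ∂z/∂easting = −n_x/n_z = 1.278908 and ∂z/∂northing = −n_y/n_z = −0.251235.
Intercept c from Hole 101: 1406.6 − 1207.29 + 300.73 = 500.04.
At (1389, -71): z_contact = 1776.40 + 17.84 + 500.04 = 2294.28 m.
Depth below ground = 2380.7 − 2294.28 = 86.4 m.

86.4 m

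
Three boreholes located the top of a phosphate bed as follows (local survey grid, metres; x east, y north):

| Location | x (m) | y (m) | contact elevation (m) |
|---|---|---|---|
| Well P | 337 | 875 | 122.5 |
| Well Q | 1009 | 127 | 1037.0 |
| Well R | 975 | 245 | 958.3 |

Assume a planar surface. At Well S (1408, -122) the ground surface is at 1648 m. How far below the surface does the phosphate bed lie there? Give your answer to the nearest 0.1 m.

147.0 m

Let the plane be z = a·x + b·y + c.
Well Q−Well P: 672a − 748b = 914.5;  Well R−Well P: 638a − 630b = 835.8.
Solving gives a = 0.910504, b = −0.404600.
Then c = 122.5 − a·337 − b·875 = 169.69.
At (1408, -122): z_contact = 1281.99 + 49.36 + 169.69 = 1501.04 m.
Depth below ground = 1648 − 1501.04 = 147.0 m.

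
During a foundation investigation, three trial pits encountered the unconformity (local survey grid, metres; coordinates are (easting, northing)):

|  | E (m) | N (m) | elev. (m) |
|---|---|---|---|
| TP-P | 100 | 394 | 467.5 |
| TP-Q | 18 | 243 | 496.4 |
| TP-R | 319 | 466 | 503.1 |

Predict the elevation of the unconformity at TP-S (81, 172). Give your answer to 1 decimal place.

Let the plane be z = a·E + b·N + c.
TP-Q−TP-P: −82a − 151b = 28.9;  TP-R−TP-P: 219a + 72b = 35.6.
Solving gives a = 0.27449, b = −0.34045.
Then c = 467.5 − a·100 − b·394 = 574.19.
At (81, 172): z = 22.2 − 58.6 + 574.19 = 537.9 m.

537.9 m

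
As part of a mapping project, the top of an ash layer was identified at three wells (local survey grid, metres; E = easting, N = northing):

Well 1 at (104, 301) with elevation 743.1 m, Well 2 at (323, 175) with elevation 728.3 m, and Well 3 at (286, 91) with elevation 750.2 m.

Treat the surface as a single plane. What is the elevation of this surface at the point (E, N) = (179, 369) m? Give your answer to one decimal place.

717.6 m

Two edge vectors: Well 1→Well 2 = (219, -126, -14.8), Well 1→Well 3 = (182, -210, 7.1).
Normal n = (Well 1→Well 2) × (Well 1→Well 3) = (-4002.6, -4248.5, -23058).
So ∂z/∂E = −n_x/n_z = −0.17359 and ∂z/∂N = −n_y/n_z = −0.18425.
Intercept c from Well 1: 743.1 + 18.05 + 55.46 = 816.61.
At (179, 369): z = −31.1 − 68.0 + 816.61 = 717.6 m.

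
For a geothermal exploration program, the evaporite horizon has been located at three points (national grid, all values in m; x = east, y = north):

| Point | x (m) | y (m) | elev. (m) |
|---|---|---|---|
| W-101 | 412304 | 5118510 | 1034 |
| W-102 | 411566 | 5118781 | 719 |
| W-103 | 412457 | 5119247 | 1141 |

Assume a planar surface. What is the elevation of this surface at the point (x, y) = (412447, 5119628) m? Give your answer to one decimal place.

1156.6 m

Two edge vectors: W-101→W-102 = (-738, 271, -315), W-101→W-103 = (153, 737, 107).
Normal n = (W-101→W-102) × (W-101→W-103) = (261152, 30771, -585369).
So ∂z/∂x = −n_x/n_z = 0.446132269 and ∂z/∂y = −n_y/n_z = 0.052566842.
Intercept c from W-101: 1034 − 183942.12 − 269063.91 = −451972.03.
At (412447, 5119628): z = 184005.9 + 269122.7 − 451972.03 = 1156.6 m.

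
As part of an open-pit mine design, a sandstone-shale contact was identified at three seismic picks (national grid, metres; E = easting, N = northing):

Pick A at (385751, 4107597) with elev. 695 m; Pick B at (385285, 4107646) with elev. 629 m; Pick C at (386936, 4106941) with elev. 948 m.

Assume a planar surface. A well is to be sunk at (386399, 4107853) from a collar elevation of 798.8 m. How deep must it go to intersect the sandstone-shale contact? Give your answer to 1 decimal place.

Let the plane be z = a·E + b·N + c.
Pick B−Pick A: −466a + 49b = −66;  Pick C−Pick A: 1185a − 656b = 253.
Solving gives a = 0.124778400, b = −0.160270725.
Then c = 695 − a·385751 − b·4107597 = 610889.16.
At (386399, 4107853): z_contact = 48214.25 − 658368.58 + 610889.16 = 734.83 m.
Depth below ground = 798.8 − 734.83 = 64.0 m.

64.0 m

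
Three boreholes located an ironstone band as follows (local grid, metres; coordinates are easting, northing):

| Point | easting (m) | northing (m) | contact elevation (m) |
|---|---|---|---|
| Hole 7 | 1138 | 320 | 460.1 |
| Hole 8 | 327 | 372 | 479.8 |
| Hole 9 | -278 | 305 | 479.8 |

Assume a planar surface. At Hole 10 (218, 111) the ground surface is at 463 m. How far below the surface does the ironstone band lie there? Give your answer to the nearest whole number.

18 m

Two edge vectors: Hole 7→Hole 8 = (-811, 52, 19.7), Hole 7→Hole 9 = (-1416, -15, 19.7).
Normal n = (Hole 7→Hole 8) × (Hole 7→Hole 9) = (1319.9, -11918.5, 85797).
So ∂z/∂easting = −n_x/n_z = −0.01538 and ∂z/∂northing = −n_y/n_z = 0.13892.
Intercept c from Hole 7: 460.1 + 17.51 − 44.45 = 433.15.
At (218, 111): z_contact = −3.4 + 15.4 + 433.15 = 445.2 m.
Depth below ground = 463 − 445.2 = 18 m.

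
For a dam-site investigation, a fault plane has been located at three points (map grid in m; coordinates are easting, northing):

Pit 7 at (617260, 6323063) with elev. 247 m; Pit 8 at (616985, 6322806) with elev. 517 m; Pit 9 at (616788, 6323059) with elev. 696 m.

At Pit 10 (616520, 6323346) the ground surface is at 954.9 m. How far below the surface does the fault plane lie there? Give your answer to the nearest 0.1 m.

13.5 m

Two edge vectors: Pit 7→Pit 8 = (-275, -257, 270), Pit 7→Pit 9 = (-472, -4, 449).
Normal n = (Pit 7→Pit 8) × (Pit 7→Pit 9) = (-114313, -3965, -120204).
So ∂z/∂easting = −n_x/n_z = −0.950991648 and ∂z/∂northing = −n_y/n_z = −0.032985591.
Intercept c from Pit 7: 247 + 587009.10 + 208569.97 = 795826.08.
At (616520, 6323346): z_contact = −586305.37 − 208579.31 + 795826.08 = 941.40 m.
Depth below ground = 954.9 − 941.40 = 13.5 m.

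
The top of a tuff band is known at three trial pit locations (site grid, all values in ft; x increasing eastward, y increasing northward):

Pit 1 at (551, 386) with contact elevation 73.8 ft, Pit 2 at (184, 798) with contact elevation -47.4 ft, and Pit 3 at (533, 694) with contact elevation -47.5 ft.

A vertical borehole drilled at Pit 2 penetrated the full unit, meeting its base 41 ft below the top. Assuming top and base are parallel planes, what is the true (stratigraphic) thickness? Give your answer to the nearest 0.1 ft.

Two edge vectors: Pit 1→Pit 2 = (-367, 412, -121.2), Pit 1→Pit 3 = (-18, 308, -121.3).
Normal n = (Pit 1→Pit 2) × (Pit 1→Pit 3) = (-12646, -42335.5, -105620).
So ∂z/∂x = −n_x/n_z = −0.11973 and ∂z/∂y = −n_y/n_z = −0.40083.
|∇z| = √(a²+b²) = 0.41833, so dip δ = arctan(0.41833) = 22.70°.
True thickness = vertical thickness × cos δ = 41 × cos 22.70° = 37.8 ft.

37.8 ft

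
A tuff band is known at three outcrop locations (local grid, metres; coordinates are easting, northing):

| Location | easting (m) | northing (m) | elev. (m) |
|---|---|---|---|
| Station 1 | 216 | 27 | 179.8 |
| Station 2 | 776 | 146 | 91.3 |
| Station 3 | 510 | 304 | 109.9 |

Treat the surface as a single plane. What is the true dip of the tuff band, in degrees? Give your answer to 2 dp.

9.84°

Two edge vectors: Station 1→Station 2 = (560, 119, -88.5), Station 1→Station 3 = (294, 277, -69.9).
Normal n = (Station 1→Station 2) × (Station 1→Station 3) = (16196.4, 13125, 120134).
So ∂z/∂easting = −n_x/n_z = −0.13482 and ∂z/∂northing = −n_y/n_z = −0.10925.
Gradient magnitude |∇z| = √(a² + b²) = √(0.01818 + 0.01194) = 0.17353.
True dip = arctan(0.17353) = 9.84°, dipping toward NE (azimuth ≈ 051°).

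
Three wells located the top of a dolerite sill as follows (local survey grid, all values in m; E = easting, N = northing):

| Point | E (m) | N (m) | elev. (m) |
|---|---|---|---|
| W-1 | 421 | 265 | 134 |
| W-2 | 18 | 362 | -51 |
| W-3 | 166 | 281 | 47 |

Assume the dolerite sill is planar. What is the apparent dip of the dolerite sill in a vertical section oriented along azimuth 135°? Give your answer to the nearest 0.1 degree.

34.2°

Let the plane be z = a·E + b·N + c.
W-2−W-1: −403a + 97b = −185;  W-3−W-1: −255a + 16b = −87.
Solving gives a = 0.29961, b = −0.66244.
Unit vector along 135° is (sin 135°, cos 135°) = (0.7071, -0.7071).
Slope in that direction = a·(0.7071) + b·(-0.7071) = 0.68027.
Apparent dip = arctan|0.68027| = 34.2° (true dip is 36.0°, so apparent ≤ true as expected).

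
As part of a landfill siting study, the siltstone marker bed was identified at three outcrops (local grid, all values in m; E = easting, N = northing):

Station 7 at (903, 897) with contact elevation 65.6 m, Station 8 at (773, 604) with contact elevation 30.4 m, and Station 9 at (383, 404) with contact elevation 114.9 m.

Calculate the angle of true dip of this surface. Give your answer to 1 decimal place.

Two edge vectors: Station 7→Station 8 = (-130, -293, -35.2), Station 7→Station 9 = (-520, -493, 49.3).
Normal n = (Station 7→Station 8) × (Station 7→Station 9) = (-31798.5, 24713, -88270).
So ∂z/∂E = −n_x/n_z = −0.36024 and ∂z/∂N = −n_y/n_z = 0.27997.
Gradient magnitude |∇z| = √(a² + b²) = √(0.12977 + 0.07838) = 0.45624.
True dip = arctan(0.45624) = 24.5°, dipping toward SE (azimuth ≈ 128°).

24.5°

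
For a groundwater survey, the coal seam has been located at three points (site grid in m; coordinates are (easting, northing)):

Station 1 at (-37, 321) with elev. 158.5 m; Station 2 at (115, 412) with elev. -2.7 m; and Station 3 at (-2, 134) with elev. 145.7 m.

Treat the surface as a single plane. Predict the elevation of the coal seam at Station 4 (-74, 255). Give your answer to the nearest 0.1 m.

Let the plane be z = a·E + b·N + c.
Station 2−Station 1: 152a + 91b = −161.2;  Station 3−Station 1: 35a − 187b = −12.8.
Solving gives a = −0.99052, b = −0.11694.
Then c = 158.5 − a·-37 − b·321 = 159.39.
At (-74, 255): z = 73.3 − 29.8 + 159.39 = 202.9 m.

202.9 m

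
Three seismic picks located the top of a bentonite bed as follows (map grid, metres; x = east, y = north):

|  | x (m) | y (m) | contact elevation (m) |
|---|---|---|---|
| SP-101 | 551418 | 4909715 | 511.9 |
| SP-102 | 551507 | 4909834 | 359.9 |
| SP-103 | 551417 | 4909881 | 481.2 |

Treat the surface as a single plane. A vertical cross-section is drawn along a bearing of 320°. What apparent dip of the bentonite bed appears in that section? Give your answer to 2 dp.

Two edge vectors: SP-101→SP-102 = (89, 119, -152), SP-101→SP-103 = (-1, 166, -30.7).
Normal n = (SP-101→SP-102) × (SP-101→SP-103) = (21578.7, 2884.3, 14893).
So ∂z/∂x = −n_x/n_z = −1.44892 and ∂z/∂y = −n_y/n_z = −0.19367.
Unit vector along 320° is (sin 320°, cos 320°) = (-0.6428, 0.7660).
Slope in that direction = a·(-0.6428) + b·(0.7660) = 0.78299.
Apparent dip = arctan|0.78299| = 38.06° (true dip is 55.6°, so apparent ≤ true as expected).

38.06°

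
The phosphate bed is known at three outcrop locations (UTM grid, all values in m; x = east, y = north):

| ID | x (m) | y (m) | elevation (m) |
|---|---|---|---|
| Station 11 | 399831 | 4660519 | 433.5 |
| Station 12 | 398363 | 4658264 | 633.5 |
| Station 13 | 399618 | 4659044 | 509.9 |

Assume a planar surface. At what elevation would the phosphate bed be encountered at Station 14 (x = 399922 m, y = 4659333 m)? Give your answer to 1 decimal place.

475.8 m

Two edge vectors: Station 11→Station 12 = (-1468, -2255, 200), Station 11→Station 13 = (-213, -1475, 76.4).
Normal n = (Station 11→Station 12) × (Station 11→Station 13) = (122718, 69555.2, 1684985).
So ∂z/∂x = −n_x/n_z = −0.072830322 and ∂z/∂y = −n_y/n_z = −0.041279418.
Intercept c from Station 11: 433.5 + 29119.82 + 192383.51 = 221936.83.
At (399922, 4659333): z = −29126.4 − 192334.6 + 221936.83 = 475.8 m.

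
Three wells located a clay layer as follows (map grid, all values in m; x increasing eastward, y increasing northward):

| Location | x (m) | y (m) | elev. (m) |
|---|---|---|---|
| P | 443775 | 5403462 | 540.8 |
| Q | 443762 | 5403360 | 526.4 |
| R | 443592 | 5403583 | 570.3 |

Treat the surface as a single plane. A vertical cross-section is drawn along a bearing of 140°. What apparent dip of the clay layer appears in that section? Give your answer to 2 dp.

8.78°

Let the plane be z = a·x + b·y + c.
Q−P: −13a − 102b = −14.4;  R−P: −183a + 121b = 29.5.
Solving gives a = −0.06258, b = 0.14915.
Unit vector along 140° is (sin 140°, cos 140°) = (0.6428, -0.7660).
Slope in that direction = a·(0.6428) + b·(-0.7660) = −0.15448.
Apparent dip = arctan|0.15448| = 8.78° (true dip is 9.2°, so apparent ≤ true as expected).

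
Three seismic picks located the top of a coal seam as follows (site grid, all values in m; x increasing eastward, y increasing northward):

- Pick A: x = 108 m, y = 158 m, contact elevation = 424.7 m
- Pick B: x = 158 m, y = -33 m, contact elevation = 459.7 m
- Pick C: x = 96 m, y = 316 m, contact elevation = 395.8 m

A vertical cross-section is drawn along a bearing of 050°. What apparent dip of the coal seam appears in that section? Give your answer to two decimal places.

Two edge vectors: Pick A→Pick B = (50, -191, 35), Pick A→Pick C = (-12, 158, -28.9).
Normal n = (Pick A→Pick B) × (Pick A→Pick C) = (-10.1, 1025, 5608).
So ∂z/∂x = −n_x/n_z = 0.00180 and ∂z/∂y = −n_y/n_z = −0.18277.
Unit vector along 050° is (sin 50°, cos 50°) = (0.7660, 0.6428).
Slope in that direction = a·(0.7660) + b·(0.6428) = −0.11611.
Apparent dip = arctan|0.11611| = 6.62° (true dip is 10.4°, so apparent ≤ true as expected).

6.62°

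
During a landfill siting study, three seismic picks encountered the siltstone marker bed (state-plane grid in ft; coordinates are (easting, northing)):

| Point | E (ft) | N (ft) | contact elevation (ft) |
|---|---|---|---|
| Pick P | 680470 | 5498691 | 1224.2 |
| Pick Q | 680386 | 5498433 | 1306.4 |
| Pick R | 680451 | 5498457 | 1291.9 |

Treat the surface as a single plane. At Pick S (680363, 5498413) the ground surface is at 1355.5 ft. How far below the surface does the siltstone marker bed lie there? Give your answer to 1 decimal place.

Let the plane be z = a·E + b·N + c.
Pick Q−Pick P: −84a − 258b = 82.2;  Pick R−Pick P: −19a − 234b = 67.7.
Solving gives a = −0.119845466, b = −0.279585197.
Then c = 1224.2 − a·680470 − b·5498691 = 1620128.05.
At (680363, 5498413): z_contact = −81538.42 − 1537274.88 + 1620128.05 = 1314.75 ft.
Depth below ground = 1355.5 − 1314.75 = 40.8 ft.

40.8 ft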